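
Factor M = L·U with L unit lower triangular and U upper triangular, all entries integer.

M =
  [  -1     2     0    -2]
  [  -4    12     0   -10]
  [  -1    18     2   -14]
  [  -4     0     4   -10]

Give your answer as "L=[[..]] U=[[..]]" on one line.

L=[[1,0,0,0],[4,1,0,0],[1,4,1,0],[4,-2,2,1]] U=[[-1,2,0,-2],[0,4,0,-2],[0,0,2,-4],[0,0,0,2]]

  r1 -= 4·r0 → [0,4,0,-2]
  r2 -= 1·r0 → [0,16,2,-12]
  r3 -= 4·r0 → [0,-8,4,-2]
  r2 -= 4·r1 → [0,0,2,-4]
  r3 -= -2·r1 → [0,0,4,-6]
  r3 -= 2·r2 → [0,0,0,2]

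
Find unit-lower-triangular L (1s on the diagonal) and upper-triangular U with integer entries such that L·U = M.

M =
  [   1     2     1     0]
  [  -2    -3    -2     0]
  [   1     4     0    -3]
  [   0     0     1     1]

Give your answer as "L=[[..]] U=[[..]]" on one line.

  R1 -= -2·R0 → [0,1,0,0]
  R2 -= 1·R0 → [0,2,-1,-3]
  R3 -= 0·R0 → [0,0,1,1]
  R2 -= 2·R1 → [0,0,-1,-3]
  R3 -= 0·R1 → [0,0,1,1]
  R3 -= -1·R2 → [0,0,0,-2]

L=[[1,0,0,0],[-2,1,0,0],[1,2,1,0],[0,0,-1,1]] U=[[1,2,1,0],[0,1,0,0],[0,0,-1,-3],[0,0,0,-2]]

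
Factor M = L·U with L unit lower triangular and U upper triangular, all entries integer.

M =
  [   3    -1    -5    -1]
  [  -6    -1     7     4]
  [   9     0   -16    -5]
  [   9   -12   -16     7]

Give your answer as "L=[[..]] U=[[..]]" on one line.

  row1 -= -2·row0 → [0,-3,-3,2]
  row2 -= 3·row0 → [0,3,-1,-2]
  row3 -= 3·row0 → [0,-9,-1,10]
  row2 -= -1·row1 → [0,0,-4,0]
  row3 -= 3·row1 → [0,0,8,4]
  row3 -= -2·row2 → [0,0,0,4]

L=[[1,0,0,0],[-2,1,0,0],[3,-1,1,0],[3,3,-2,1]] U=[[3,-1,-5,-1],[0,-3,-3,2],[0,0,-4,0],[0,0,0,4]]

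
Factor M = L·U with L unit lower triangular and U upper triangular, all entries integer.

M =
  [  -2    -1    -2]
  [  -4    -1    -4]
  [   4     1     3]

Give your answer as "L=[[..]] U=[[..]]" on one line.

L=[[1,0,0],[2,1,0],[-2,-1,1]] U=[[-2,-1,-2],[0,1,0],[0,0,-1]]

  row1 -= 2·row0 → [0,1,0]
  row2 -= -2·row0 → [0,-1,-1]
  row2 -= -1·row1 → [0,0,-1]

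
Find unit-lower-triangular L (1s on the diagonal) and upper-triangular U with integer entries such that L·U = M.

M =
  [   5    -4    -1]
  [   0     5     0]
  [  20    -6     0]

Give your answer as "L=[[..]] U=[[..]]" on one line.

  R1 -= 0·R0 → [0,5,0]
  R2 -= 4·R0 → [0,10,4]
  R2 -= 2·R1 → [0,0,4]

L=[[1,0,0],[0,1,0],[4,2,1]] U=[[5,-4,-1],[0,5,0],[0,0,4]]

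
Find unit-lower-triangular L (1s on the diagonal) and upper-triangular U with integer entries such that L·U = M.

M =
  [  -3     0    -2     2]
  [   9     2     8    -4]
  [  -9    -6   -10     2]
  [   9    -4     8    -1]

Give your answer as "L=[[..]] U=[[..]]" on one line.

L=[[1,0,0,0],[-3,1,0,0],[3,-3,1,0],[-3,-2,3,1]] U=[[-3,0,-2,2],[0,2,2,2],[0,0,2,2],[0,0,0,3]]

  row1 -= -3·row0 → [0,2,2,2]
  row2 -= 3·row0 → [0,-6,-4,-4]
  row3 -= -3·row0 → [0,-4,2,5]
  row2 -= -3·row1 → [0,0,2,2]
  row3 -= -2·row1 → [0,0,6,9]
  row3 -= 3·row2 → [0,0,0,3]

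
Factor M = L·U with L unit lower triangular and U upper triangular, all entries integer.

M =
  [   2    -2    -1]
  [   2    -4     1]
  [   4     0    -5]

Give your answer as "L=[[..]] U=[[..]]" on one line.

L=[[1,0,0],[1,1,0],[2,-2,1]] U=[[2,-2,-1],[0,-2,2],[0,0,1]]

  row1 -= 1·row0 → [0,-2,2]
  row2 -= 2·row0 → [0,4,-3]
  row2 -= -2·row1 → [0,0,1]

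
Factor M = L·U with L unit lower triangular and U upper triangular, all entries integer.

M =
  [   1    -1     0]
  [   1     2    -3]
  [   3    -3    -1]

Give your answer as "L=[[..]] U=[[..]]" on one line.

  r1 -= 1·r0 → [0,3,-3]
  r2 -= 3·r0 → [0,0,-1]
  r2 -= 0·r1 → [0,0,-1]

L=[[1,0,0],[1,1,0],[3,0,1]] U=[[1,-1,0],[0,3,-3],[0,0,-1]]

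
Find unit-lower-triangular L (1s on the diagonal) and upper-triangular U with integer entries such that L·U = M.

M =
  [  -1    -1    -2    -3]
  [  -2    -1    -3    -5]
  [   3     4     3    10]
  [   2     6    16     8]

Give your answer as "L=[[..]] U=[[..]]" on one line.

  R1 -= 2·R0 → [0,1,1,1]
  R2 -= -3·R0 → [0,1,-3,1]
  R3 -= -2·R0 → [0,4,12,2]
  R2 -= 1·R1 → [0,0,-4,0]
  R3 -= 4·R1 → [0,0,8,-2]
  R3 -= -2·R2 → [0,0,0,-2]

L=[[1,0,0,0],[2,1,0,0],[-3,1,1,0],[-2,4,-2,1]] U=[[-1,-1,-2,-3],[0,1,1,1],[0,0,-4,0],[0,0,0,-2]]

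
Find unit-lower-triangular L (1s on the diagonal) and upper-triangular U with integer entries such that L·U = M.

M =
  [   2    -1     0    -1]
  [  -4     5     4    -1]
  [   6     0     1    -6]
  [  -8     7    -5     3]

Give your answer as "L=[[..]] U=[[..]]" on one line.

L=[[1,0,0,0],[-2,1,0,0],[3,1,1,0],[-4,1,3,1]] U=[[2,-1,0,-1],[0,3,4,-3],[0,0,-3,0],[0,0,0,2]]

  R1 -= -2·R0 → [0,3,4,-3]
  R2 -= 3·R0 → [0,3,1,-3]
  R3 -= -4·R0 → [0,3,-5,-1]
  R2 -= 1·R1 → [0,0,-3,0]
  R3 -= 1·R1 → [0,0,-9,2]
  R3 -= 3·R2 → [0,0,0,2]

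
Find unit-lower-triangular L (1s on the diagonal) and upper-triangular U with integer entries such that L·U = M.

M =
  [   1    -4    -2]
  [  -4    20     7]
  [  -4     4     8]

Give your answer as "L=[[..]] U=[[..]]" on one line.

L=[[1,0,0],[-4,1,0],[-4,-3,1]] U=[[1,-4,-2],[0,4,-1],[0,0,-3]]

  row1 -= -4·row0 → [0,4,-1]
  row2 -= -4·row0 → [0,-12,0]
  row2 -= -3·row1 → [0,0,-3]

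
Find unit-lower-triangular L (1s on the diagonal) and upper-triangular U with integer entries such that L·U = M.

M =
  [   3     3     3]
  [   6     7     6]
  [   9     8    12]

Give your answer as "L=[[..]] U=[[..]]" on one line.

L=[[1,0,0],[2,1,0],[3,-1,1]] U=[[3,3,3],[0,1,0],[0,0,3]]

  r1 -= 2·r0 → [0,1,0]
  r2 -= 3·r0 → [0,-1,3]
  r2 -= -1·r1 → [0,0,3]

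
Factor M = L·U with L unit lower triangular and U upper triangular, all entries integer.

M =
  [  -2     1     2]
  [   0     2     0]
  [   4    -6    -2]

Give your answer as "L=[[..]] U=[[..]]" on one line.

  r1 -= 0·r0 → [0,2,0]
  r2 -= -2·r0 → [0,-4,2]
  r2 -= -2·r1 → [0,0,2]

L=[[1,0,0],[0,1,0],[-2,-2,1]] U=[[-2,1,2],[0,2,0],[0,0,2]]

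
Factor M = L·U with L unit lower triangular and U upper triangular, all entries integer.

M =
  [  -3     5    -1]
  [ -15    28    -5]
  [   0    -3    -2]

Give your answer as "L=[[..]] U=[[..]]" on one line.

L=[[1,0,0],[5,1,0],[0,-1,1]] U=[[-3,5,-1],[0,3,0],[0,0,-2]]

  row1 -= 5·row0 → [0,3,0]
  row2 -= 0·row0 → [0,-3,-2]
  row2 -= -1·row1 → [0,0,-2]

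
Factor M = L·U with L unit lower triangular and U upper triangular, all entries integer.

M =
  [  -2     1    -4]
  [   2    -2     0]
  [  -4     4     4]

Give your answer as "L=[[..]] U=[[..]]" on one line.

L=[[1,0,0],[-1,1,0],[2,-2,1]] U=[[-2,1,-4],[0,-1,-4],[0,0,4]]

  R1 -= -1·R0 → [0,-1,-4]
  R2 -= 2·R0 → [0,2,12]
  R2 -= -2·R1 → [0,0,4]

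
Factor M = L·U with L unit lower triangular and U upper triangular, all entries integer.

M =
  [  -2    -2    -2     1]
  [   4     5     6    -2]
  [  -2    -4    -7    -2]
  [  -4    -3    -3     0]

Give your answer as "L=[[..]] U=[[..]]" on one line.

L=[[1,0,0,0],[-2,1,0,0],[1,-2,1,0],[2,1,1,1]] U=[[-2,-2,-2,1],[0,1,2,0],[0,0,-1,-3],[0,0,0,1]]

  row1 -= -2·row0 → [0,1,2,0]
  row2 -= 1·row0 → [0,-2,-5,-3]
  row3 -= 2·row0 → [0,1,1,-2]
  row2 -= -2·row1 → [0,0,-1,-3]
  row3 -= 1·row1 → [0,0,-1,-2]
  row3 -= 1·row2 → [0,0,0,1]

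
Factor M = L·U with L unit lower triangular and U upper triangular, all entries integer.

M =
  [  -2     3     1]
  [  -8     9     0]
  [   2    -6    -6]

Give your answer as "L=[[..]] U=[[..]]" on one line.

L=[[1,0,0],[4,1,0],[-1,1,1]] U=[[-2,3,1],[0,-3,-4],[0,0,-1]]

  r1 -= 4·r0 → [0,-3,-4]
  r2 -= -1·r0 → [0,-3,-5]
  r2 -= 1·r1 → [0,0,-1]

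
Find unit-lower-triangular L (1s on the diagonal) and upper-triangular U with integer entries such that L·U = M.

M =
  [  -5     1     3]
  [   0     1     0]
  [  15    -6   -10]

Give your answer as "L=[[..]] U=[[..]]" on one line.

L=[[1,0,0],[0,1,0],[-3,-3,1]] U=[[-5,1,3],[0,1,0],[0,0,-1]]

  r1 -= 0·r0 → [0,1,0]
  r2 -= -3·r0 → [0,-3,-1]
  r2 -= -3·r1 → [0,0,-1]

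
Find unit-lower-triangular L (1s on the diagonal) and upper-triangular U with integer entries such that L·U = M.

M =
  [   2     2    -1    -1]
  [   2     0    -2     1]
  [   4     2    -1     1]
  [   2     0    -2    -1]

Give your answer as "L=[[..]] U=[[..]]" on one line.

L=[[1,0,0,0],[1,1,0,0],[2,1,1,0],[1,1,0,1]] U=[[2,2,-1,-1],[0,-2,-1,2],[0,0,2,1],[0,0,0,-2]]

  row1 -= 1·row0 → [0,-2,-1,2]
  row2 -= 2·row0 → [0,-2,1,3]
  row3 -= 1·row0 → [0,-2,-1,0]
  row2 -= 1·row1 → [0,0,2,1]
  row3 -= 1·row1 → [0,0,0,-2]
  row3 -= 0·row2 → [0,0,0,-2]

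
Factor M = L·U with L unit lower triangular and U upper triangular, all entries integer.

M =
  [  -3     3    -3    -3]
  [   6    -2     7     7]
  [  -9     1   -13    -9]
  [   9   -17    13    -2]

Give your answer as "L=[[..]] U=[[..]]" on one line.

L=[[1,0,0,0],[-2,1,0,0],[3,-2,1,0],[-3,-2,-3,1]] U=[[-3,3,-3,-3],[0,4,1,1],[0,0,-2,2],[0,0,0,-3]]

  R1 -= -2·R0 → [0,4,1,1]
  R2 -= 3·R0 → [0,-8,-4,0]
  R3 -= -3·R0 → [0,-8,4,-11]
  R2 -= -2·R1 → [0,0,-2,2]
  R3 -= -2·R1 → [0,0,6,-9]
  R3 -= -3·R2 → [0,0,0,-3]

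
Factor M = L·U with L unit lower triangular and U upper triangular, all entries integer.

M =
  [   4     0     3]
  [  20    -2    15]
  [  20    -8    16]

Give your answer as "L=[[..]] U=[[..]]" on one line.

  r1 -= 5·r0 → [0,-2,0]
  r2 -= 5·r0 → [0,-8,1]
  r2 -= 4·r1 → [0,0,1]

L=[[1,0,0],[5,1,0],[5,4,1]] U=[[4,0,3],[0,-2,0],[0,0,1]]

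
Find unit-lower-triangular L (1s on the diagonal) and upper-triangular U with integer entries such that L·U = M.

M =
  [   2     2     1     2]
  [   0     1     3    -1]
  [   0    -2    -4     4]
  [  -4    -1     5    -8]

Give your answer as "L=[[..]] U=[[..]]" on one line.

  R1 -= 0·R0 → [0,1,3,-1]
  R2 -= 0·R0 → [0,-2,-4,4]
  R3 -= -2·R0 → [0,3,7,-4]
  R2 -= -2·R1 → [0,0,2,2]
  R3 -= 3·R1 → [0,0,-2,-1]
  R3 -= -1·R2 → [0,0,0,1]

L=[[1,0,0,0],[0,1,0,0],[0,-2,1,0],[-2,3,-1,1]] U=[[2,2,1,2],[0,1,3,-1],[0,0,2,2],[0,0,0,1]]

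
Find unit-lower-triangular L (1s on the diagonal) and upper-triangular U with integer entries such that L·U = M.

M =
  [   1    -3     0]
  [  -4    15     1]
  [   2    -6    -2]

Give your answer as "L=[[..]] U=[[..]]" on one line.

L=[[1,0,0],[-4,1,0],[2,0,1]] U=[[1,-3,0],[0,3,1],[0,0,-2]]

  row1 -= -4·row0 → [0,3,1]
  row2 -= 2·row0 → [0,0,-2]
  row2 -= 0·row1 → [0,0,-2]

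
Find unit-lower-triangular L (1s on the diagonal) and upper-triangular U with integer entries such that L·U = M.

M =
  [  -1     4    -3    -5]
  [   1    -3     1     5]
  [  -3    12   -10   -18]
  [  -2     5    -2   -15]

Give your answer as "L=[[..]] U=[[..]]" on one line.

  r1 -= -1·r0 → [0,1,-2,0]
  r2 -= 3·r0 → [0,0,-1,-3]
  r3 -= 2·r0 → [0,-3,4,-5]
  r2 -= 0·r1 → [0,0,-1,-3]
  r3 -= -3·r1 → [0,0,-2,-5]
  r3 -= 2·r2 → [0,0,0,1]

L=[[1,0,0,0],[-1,1,0,0],[3,0,1,0],[2,-3,2,1]] U=[[-1,4,-3,-5],[0,1,-2,0],[0,0,-1,-3],[0,0,0,1]]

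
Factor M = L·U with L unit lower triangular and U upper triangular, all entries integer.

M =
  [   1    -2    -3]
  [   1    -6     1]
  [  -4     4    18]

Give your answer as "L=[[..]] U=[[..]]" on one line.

  r1 -= 1·r0 → [0,-4,4]
  r2 -= -4·r0 → [0,-4,6]
  r2 -= 1·r1 → [0,0,2]

L=[[1,0,0],[1,1,0],[-4,1,1]] U=[[1,-2,-3],[0,-4,4],[0,0,2]]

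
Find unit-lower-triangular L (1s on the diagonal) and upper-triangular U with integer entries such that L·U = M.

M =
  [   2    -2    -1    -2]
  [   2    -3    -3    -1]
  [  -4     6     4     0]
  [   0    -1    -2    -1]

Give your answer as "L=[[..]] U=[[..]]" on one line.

L=[[1,0,0,0],[1,1,0,0],[-2,-2,1,0],[0,1,0,1]] U=[[2,-2,-1,-2],[0,-1,-2,1],[0,0,-2,-2],[0,0,0,-2]]

  row1 -= 1·row0 → [0,-1,-2,1]
  row2 -= -2·row0 → [0,2,2,-4]
  row3 -= 0·row0 → [0,-1,-2,-1]
  row2 -= -2·row1 → [0,0,-2,-2]
  row3 -= 1·row1 → [0,0,0,-2]
  row3 -= 0·row2 → [0,0,0,-2]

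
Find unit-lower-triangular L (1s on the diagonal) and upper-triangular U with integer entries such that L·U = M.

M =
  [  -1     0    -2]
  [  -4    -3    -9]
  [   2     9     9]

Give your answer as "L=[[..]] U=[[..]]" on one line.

  r1 -= 4·r0 → [0,-3,-1]
  r2 -= -2·r0 → [0,9,5]
  r2 -= -3·r1 → [0,0,2]

L=[[1,0,0],[4,1,0],[-2,-3,1]] U=[[-1,0,-2],[0,-3,-1],[0,0,2]]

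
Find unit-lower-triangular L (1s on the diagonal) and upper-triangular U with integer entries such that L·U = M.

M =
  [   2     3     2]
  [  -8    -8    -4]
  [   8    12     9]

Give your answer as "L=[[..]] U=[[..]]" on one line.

  r1 -= -4·r0 → [0,4,4]
  r2 -= 4·r0 → [0,0,1]
  r2 -= 0·r1 → [0,0,1]

L=[[1,0,0],[-4,1,0],[4,0,1]] U=[[2,3,2],[0,4,4],[0,0,1]]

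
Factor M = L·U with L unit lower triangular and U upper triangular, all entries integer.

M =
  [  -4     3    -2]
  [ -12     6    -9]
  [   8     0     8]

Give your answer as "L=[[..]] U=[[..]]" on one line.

  row1 -= 3·row0 → [0,-3,-3]
  row2 -= -2·row0 → [0,6,4]
  row2 -= -2·row1 → [0,0,-2]

L=[[1,0,0],[3,1,0],[-2,-2,1]] U=[[-4,3,-2],[0,-3,-3],[0,0,-2]]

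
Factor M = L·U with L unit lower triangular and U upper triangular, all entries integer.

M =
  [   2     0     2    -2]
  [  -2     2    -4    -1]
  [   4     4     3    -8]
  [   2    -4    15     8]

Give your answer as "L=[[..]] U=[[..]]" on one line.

L=[[1,0,0,0],[-1,1,0,0],[2,2,1,0],[1,-2,3,1]] U=[[2,0,2,-2],[0,2,-2,-3],[0,0,3,2],[0,0,0,-2]]

  r1 -= -1·r0 → [0,2,-2,-3]
  r2 -= 2·r0 → [0,4,-1,-4]
  r3 -= 1·r0 → [0,-4,13,10]
  r2 -= 2·r1 → [0,0,3,2]
  r3 -= -2·r1 → [0,0,9,4]
  r3 -= 3·r2 → [0,0,0,-2]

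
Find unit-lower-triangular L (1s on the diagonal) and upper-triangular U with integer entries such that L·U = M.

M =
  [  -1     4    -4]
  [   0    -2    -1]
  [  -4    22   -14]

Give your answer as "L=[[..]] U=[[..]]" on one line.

  r1 -= 0·r0 → [0,-2,-1]
  r2 -= 4·r0 → [0,6,2]
  r2 -= -3·r1 → [0,0,-1]

L=[[1,0,0],[0,1,0],[4,-3,1]] U=[[-1,4,-4],[0,-2,-1],[0,0,-1]]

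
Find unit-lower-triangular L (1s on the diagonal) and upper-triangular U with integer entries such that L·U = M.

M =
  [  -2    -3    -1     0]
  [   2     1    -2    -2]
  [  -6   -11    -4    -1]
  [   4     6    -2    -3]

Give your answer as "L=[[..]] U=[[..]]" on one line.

  r1 -= -1·r0 → [0,-2,-3,-2]
  r2 -= 3·r0 → [0,-2,-1,-1]
  r3 -= -2·r0 → [0,0,-4,-3]
  r2 -= 1·r1 → [0,0,2,1]
  r3 -= 0·r1 → [0,0,-4,-3]
  r3 -= -2·r2 → [0,0,0,-1]

L=[[1,0,0,0],[-1,1,0,0],[3,1,1,0],[-2,0,-2,1]] U=[[-2,-3,-1,0],[0,-2,-3,-2],[0,0,2,1],[0,0,0,-1]]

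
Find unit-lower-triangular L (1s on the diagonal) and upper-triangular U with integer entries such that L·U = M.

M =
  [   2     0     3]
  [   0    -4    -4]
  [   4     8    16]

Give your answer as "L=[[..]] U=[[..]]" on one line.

  r1 -= 0·r0 → [0,-4,-4]
  r2 -= 2·r0 → [0,8,10]
  r2 -= -2·r1 → [0,0,2]

L=[[1,0,0],[0,1,0],[2,-2,1]] U=[[2,0,3],[0,-4,-4],[0,0,2]]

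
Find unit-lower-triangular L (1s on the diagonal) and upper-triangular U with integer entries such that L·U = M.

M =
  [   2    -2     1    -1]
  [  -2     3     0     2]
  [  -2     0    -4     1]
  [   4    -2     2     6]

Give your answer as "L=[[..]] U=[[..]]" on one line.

L=[[1,0,0,0],[-1,1,0,0],[-1,-2,1,0],[2,2,2,1]] U=[[2,-2,1,-1],[0,1,1,1],[0,0,-1,2],[0,0,0,2]]

  row1 -= -1·row0 → [0,1,1,1]
  row2 -= -1·row0 → [0,-2,-3,0]
  row3 -= 2·row0 → [0,2,0,8]
  row2 -= -2·row1 → [0,0,-1,2]
  row3 -= 2·row1 → [0,0,-2,6]
  row3 -= 2·row2 → [0,0,0,2]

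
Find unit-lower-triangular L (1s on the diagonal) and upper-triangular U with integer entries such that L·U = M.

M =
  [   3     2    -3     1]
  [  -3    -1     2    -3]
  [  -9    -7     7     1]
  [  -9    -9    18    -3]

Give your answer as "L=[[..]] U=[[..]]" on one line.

  R1 -= -1·R0 → [0,1,-1,-2]
  R2 -= -3·R0 → [0,-1,-2,4]
  R3 -= -3·R0 → [0,-3,9,0]
  R2 -= -1·R1 → [0,0,-3,2]
  R3 -= -3·R1 → [0,0,6,-6]
  R3 -= -2·R2 → [0,0,0,-2]

L=[[1,0,0,0],[-1,1,0,0],[-3,-1,1,0],[-3,-3,-2,1]] U=[[3,2,-3,1],[0,1,-1,-2],[0,0,-3,2],[0,0,0,-2]]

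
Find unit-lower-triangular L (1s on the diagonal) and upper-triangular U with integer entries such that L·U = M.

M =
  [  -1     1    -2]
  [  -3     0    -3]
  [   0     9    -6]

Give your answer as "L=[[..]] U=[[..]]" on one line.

L=[[1,0,0],[3,1,0],[0,-3,1]] U=[[-1,1,-2],[0,-3,3],[0,0,3]]

  r1 -= 3·r0 → [0,-3,3]
  r2 -= 0·r0 → [0,9,-6]
  r2 -= -3·r1 → [0,0,3]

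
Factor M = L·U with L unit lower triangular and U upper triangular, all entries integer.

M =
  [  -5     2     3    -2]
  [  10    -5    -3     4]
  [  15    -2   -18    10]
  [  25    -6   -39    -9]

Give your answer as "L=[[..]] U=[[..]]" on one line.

L=[[1,0,0,0],[-2,1,0,0],[-3,-4,1,0],[-5,-4,-4,1]] U=[[-5,2,3,-2],[0,-1,3,0],[0,0,3,4],[0,0,0,-3]]

  r1 -= -2·r0 → [0,-1,3,0]
  r2 -= -3·r0 → [0,4,-9,4]
  r3 -= -5·r0 → [0,4,-24,-19]
  r2 -= -4·r1 → [0,0,3,4]
  r3 -= -4·r1 → [0,0,-12,-19]
  r3 -= -4·r2 → [0,0,0,-3]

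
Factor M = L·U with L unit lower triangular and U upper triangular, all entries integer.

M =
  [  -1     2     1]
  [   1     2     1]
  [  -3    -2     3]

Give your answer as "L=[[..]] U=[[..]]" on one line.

L=[[1,0,0],[-1,1,0],[3,-2,1]] U=[[-1,2,1],[0,4,2],[0,0,4]]

  r1 -= -1·r0 → [0,4,2]
  r2 -= 3·r0 → [0,-8,0]
  r2 -= -2·r1 → [0,0,4]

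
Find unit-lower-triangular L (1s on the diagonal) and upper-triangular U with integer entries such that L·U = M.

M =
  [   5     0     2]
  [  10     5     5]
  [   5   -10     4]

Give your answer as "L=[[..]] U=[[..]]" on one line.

L=[[1,0,0],[2,1,0],[1,-2,1]] U=[[5,0,2],[0,5,1],[0,0,4]]

  r1 -= 2·r0 → [0,5,1]
  r2 -= 1·r0 → [0,-10,2]
  r2 -= -2·r1 → [0,0,4]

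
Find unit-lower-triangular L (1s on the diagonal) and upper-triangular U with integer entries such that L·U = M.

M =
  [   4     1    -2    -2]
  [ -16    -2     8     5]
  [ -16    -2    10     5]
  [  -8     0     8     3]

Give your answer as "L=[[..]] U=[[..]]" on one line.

L=[[1,0,0,0],[-4,1,0,0],[-4,1,1,0],[-2,1,2,1]] U=[[4,1,-2,-2],[0,2,0,-3],[0,0,2,0],[0,0,0,2]]

  r1 -= -4·r0 → [0,2,0,-3]
  r2 -= -4·r0 → [0,2,2,-3]
  r3 -= -2·r0 → [0,2,4,-1]
  r2 -= 1·r1 → [0,0,2,0]
  r3 -= 1·r1 → [0,0,4,2]
  r3 -= 2·r2 → [0,0,0,2]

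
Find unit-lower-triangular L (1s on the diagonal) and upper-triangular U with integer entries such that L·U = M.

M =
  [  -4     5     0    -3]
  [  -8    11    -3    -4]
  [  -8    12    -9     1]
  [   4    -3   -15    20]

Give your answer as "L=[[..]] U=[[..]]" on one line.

L=[[1,0,0,0],[2,1,0,0],[2,2,1,0],[-1,2,3,1]] U=[[-4,5,0,-3],[0,1,-3,2],[0,0,-3,3],[0,0,0,4]]

  r1 -= 2·r0 → [0,1,-3,2]
  r2 -= 2·r0 → [0,2,-9,7]
  r3 -= -1·r0 → [0,2,-15,17]
  r2 -= 2·r1 → [0,0,-3,3]
  r3 -= 2·r1 → [0,0,-9,13]
  r3 -= 3·r2 → [0,0,0,4]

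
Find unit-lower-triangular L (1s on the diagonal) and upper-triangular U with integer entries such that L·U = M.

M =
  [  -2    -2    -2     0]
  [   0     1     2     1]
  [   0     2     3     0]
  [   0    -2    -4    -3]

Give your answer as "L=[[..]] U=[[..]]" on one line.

L=[[1,0,0,0],[0,1,0,0],[0,2,1,0],[0,-2,0,1]] U=[[-2,-2,-2,0],[0,1,2,1],[0,0,-1,-2],[0,0,0,-1]]

  R1 -= 0·R0 → [0,1,2,1]
  R2 -= 0·R0 → [0,2,3,0]
  R3 -= 0·R0 → [0,-2,-4,-3]
  R2 -= 2·R1 → [0,0,-1,-2]
  R3 -= -2·R1 → [0,0,0,-1]
  R3 -= 0·R2 → [0,0,0,-1]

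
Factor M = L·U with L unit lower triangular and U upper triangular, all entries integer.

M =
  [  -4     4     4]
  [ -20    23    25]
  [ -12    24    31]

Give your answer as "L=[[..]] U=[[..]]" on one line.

L=[[1,0,0],[5,1,0],[3,4,1]] U=[[-4,4,4],[0,3,5],[0,0,-1]]

  R1 -= 5·R0 → [0,3,5]
  R2 -= 3·R0 → [0,12,19]
  R2 -= 4·R1 → [0,0,-1]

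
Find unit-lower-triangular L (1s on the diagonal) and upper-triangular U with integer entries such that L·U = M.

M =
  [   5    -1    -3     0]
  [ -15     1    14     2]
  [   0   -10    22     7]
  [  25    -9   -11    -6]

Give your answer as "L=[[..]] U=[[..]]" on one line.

L=[[1,0,0,0],[-3,1,0,0],[0,5,1,0],[5,2,2,1]] U=[[5,-1,-3,0],[0,-2,5,2],[0,0,-3,-3],[0,0,0,-4]]

  R1 -= -3·R0 → [0,-2,5,2]
  R2 -= 0·R0 → [0,-10,22,7]
  R3 -= 5·R0 → [0,-4,4,-6]
  R2 -= 5·R1 → [0,0,-3,-3]
  R3 -= 2·R1 → [0,0,-6,-10]
  R3 -= 2·R2 → [0,0,0,-4]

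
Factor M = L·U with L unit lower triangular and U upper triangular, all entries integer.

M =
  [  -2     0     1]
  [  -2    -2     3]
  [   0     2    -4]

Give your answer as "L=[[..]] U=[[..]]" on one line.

L=[[1,0,0],[1,1,0],[0,-1,1]] U=[[-2,0,1],[0,-2,2],[0,0,-2]]

  row1 -= 1·row0 → [0,-2,2]
  row2 -= 0·row0 → [0,2,-4]
  row2 -= -1·row1 → [0,0,-2]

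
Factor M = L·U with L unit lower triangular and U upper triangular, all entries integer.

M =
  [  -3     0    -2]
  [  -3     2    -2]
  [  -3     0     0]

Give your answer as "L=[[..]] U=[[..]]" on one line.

  R1 -= 1·R0 → [0,2,0]
  R2 -= 1·R0 → [0,0,2]
  R2 -= 0·R1 → [0,0,2]

L=[[1,0,0],[1,1,0],[1,0,1]] U=[[-3,0,-2],[0,2,0],[0,0,2]]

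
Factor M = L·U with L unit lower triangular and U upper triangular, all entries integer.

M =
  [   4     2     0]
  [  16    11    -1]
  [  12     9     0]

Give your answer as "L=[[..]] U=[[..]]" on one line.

  row1 -= 4·row0 → [0,3,-1]
  row2 -= 3·row0 → [0,3,0]
  row2 -= 1·row1 → [0,0,1]

L=[[1,0,0],[4,1,0],[3,1,1]] U=[[4,2,0],[0,3,-1],[0,0,1]]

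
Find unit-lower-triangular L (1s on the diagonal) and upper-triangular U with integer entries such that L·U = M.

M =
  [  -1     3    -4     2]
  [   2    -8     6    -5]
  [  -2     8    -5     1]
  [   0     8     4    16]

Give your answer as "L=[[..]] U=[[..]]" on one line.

  row1 -= -2·row0 → [0,-2,-2,-1]
  row2 -= 2·row0 → [0,2,3,-3]
  row3 -= 0·row0 → [0,8,4,16]
  row2 -= -1·row1 → [0,0,1,-4]
  row3 -= -4·row1 → [0,0,-4,12]
  row3 -= -4·row2 → [0,0,0,-4]

L=[[1,0,0,0],[-2,1,0,0],[2,-1,1,0],[0,-4,-4,1]] U=[[-1,3,-4,2],[0,-2,-2,-1],[0,0,1,-4],[0,0,0,-4]]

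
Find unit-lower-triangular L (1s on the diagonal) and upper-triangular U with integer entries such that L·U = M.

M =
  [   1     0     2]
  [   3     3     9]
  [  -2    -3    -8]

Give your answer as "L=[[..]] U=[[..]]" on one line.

L=[[1,0,0],[3,1,0],[-2,-1,1]] U=[[1,0,2],[0,3,3],[0,0,-1]]

  r1 -= 3·r0 → [0,3,3]
  r2 -= -2·r0 → [0,-3,-4]
  r2 -= -1·r1 → [0,0,-1]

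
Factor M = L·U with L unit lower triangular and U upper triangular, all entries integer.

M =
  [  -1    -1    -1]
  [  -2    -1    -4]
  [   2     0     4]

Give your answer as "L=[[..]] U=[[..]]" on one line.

L=[[1,0,0],[2,1,0],[-2,-2,1]] U=[[-1,-1,-1],[0,1,-2],[0,0,-2]]

  row1 -= 2·row0 → [0,1,-2]
  row2 -= -2·row0 → [0,-2,2]
  row2 -= -2·row1 → [0,0,-2]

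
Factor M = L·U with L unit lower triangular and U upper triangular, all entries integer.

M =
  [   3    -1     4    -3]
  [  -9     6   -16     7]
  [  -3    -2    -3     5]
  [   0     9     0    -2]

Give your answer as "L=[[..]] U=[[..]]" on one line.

L=[[1,0,0,0],[-3,1,0,0],[-1,-1,1,0],[0,3,-4,1]] U=[[3,-1,4,-3],[0,3,-4,-2],[0,0,-3,0],[0,0,0,4]]

  row1 -= -3·row0 → [0,3,-4,-2]
  row2 -= -1·row0 → [0,-3,1,2]
  row3 -= 0·row0 → [0,9,0,-2]
  row2 -= -1·row1 → [0,0,-3,0]
  row3 -= 3·row1 → [0,0,12,4]
  row3 -= -4·row2 → [0,0,0,4]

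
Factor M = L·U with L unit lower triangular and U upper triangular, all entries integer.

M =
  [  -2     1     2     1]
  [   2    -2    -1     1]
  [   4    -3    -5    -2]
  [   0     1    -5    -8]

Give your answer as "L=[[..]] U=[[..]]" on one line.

  row1 -= -1·row0 → [0,-1,1,2]
  row2 -= -2·row0 → [0,-1,-1,0]
  row3 -= 0·row0 → [0,1,-5,-8]
  row2 -= 1·row1 → [0,0,-2,-2]
  row3 -= -1·row1 → [0,0,-4,-6]
  row3 -= 2·row2 → [0,0,0,-2]

L=[[1,0,0,0],[-1,1,0,0],[-2,1,1,0],[0,-1,2,1]] U=[[-2,1,2,1],[0,-1,1,2],[0,0,-2,-2],[0,0,0,-2]]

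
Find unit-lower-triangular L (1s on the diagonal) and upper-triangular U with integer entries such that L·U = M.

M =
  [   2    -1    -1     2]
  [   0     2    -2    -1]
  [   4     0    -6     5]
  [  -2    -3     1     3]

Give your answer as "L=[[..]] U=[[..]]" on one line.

  R1 -= 0·R0 → [0,2,-2,-1]
  R2 -= 2·R0 → [0,2,-4,1]
  R3 -= -1·R0 → [0,-4,0,5]
  R2 -= 1·R1 → [0,0,-2,2]
  R3 -= -2·R1 → [0,0,-4,3]
  R3 -= 2·R2 → [0,0,0,-1]

L=[[1,0,0,0],[0,1,0,0],[2,1,1,0],[-1,-2,2,1]] U=[[2,-1,-1,2],[0,2,-2,-1],[0,0,-2,2],[0,0,0,-1]]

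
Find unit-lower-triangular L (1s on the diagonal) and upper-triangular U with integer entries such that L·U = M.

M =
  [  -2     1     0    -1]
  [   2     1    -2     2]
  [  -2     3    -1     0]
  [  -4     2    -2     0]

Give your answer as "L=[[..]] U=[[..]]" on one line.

L=[[1,0,0,0],[-1,1,0,0],[1,1,1,0],[2,0,-2,1]] U=[[-2,1,0,-1],[0,2,-2,1],[0,0,1,0],[0,0,0,2]]

  row1 -= -1·row0 → [0,2,-2,1]
  row2 -= 1·row0 → [0,2,-1,1]
  row3 -= 2·row0 → [0,0,-2,2]
  row2 -= 1·row1 → [0,0,1,0]
  row3 -= 0·row1 → [0,0,-2,2]
  row3 -= -2·row2 → [0,0,0,2]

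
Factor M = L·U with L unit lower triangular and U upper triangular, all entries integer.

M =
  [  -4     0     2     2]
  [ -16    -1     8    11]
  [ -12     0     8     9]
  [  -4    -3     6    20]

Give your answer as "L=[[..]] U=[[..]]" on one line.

  row1 -= 4·row0 → [0,-1,0,3]
  row2 -= 3·row0 → [0,0,2,3]
  row3 -= 1·row0 → [0,-3,4,18]
  row2 -= 0·row1 → [0,0,2,3]
  row3 -= 3·row1 → [0,0,4,9]
  row3 -= 2·row2 → [0,0,0,3]

L=[[1,0,0,0],[4,1,0,0],[3,0,1,0],[1,3,2,1]] U=[[-4,0,2,2],[0,-1,0,3],[0,0,2,3],[0,0,0,3]]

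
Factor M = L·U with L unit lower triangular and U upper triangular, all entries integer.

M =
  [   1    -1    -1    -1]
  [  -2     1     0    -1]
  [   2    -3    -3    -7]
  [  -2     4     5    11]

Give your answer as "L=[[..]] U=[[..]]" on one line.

  row1 -= -2·row0 → [0,-1,-2,-3]
  row2 -= 2·row0 → [0,-1,-1,-5]
  row3 -= -2·row0 → [0,2,3,9]
  row2 -= 1·row1 → [0,0,1,-2]
  row3 -= -2·row1 → [0,0,-1,3]
  row3 -= -1·row2 → [0,0,0,1]

L=[[1,0,0,0],[-2,1,0,0],[2,1,1,0],[-2,-2,-1,1]] U=[[1,-1,-1,-1],[0,-1,-2,-3],[0,0,1,-2],[0,0,0,1]]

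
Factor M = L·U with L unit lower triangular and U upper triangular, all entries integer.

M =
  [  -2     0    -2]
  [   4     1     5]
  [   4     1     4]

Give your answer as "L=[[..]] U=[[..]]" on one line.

L=[[1,0,0],[-2,1,0],[-2,1,1]] U=[[-2,0,-2],[0,1,1],[0,0,-1]]

  r1 -= -2·r0 → [0,1,1]
  r2 -= -2·r0 → [0,1,0]
  r2 -= 1·r1 → [0,0,-1]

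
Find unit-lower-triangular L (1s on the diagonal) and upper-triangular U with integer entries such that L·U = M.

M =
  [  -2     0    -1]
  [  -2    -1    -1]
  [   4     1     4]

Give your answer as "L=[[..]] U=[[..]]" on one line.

  R1 -= 1·R0 → [0,-1,0]
  R2 -= -2·R0 → [0,1,2]
  R2 -= -1·R1 → [0,0,2]

L=[[1,0,0],[1,1,0],[-2,-1,1]] U=[[-2,0,-1],[0,-1,0],[0,0,2]]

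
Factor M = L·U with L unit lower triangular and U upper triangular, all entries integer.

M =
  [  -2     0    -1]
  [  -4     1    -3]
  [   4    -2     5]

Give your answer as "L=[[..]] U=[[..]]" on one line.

  row1 -= 2·row0 → [0,1,-1]
  row2 -= -2·row0 → [0,-2,3]
  row2 -= -2·row1 → [0,0,1]

L=[[1,0,0],[2,1,0],[-2,-2,1]] U=[[-2,0,-1],[0,1,-1],[0,0,1]]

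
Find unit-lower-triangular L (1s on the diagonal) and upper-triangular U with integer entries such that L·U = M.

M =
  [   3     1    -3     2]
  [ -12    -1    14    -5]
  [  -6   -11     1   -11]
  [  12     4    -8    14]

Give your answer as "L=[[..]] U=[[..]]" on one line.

  R1 -= -4·R0 → [0,3,2,3]
  R2 -= -2·R0 → [0,-9,-5,-7]
  R3 -= 4·R0 → [0,0,4,6]
  R2 -= -3·R1 → [0,0,1,2]
  R3 -= 0·R1 → [0,0,4,6]
  R3 -= 4·R2 → [0,0,0,-2]

L=[[1,0,0,0],[-4,1,0,0],[-2,-3,1,0],[4,0,4,1]] U=[[3,1,-3,2],[0,3,2,3],[0,0,1,2],[0,0,0,-2]]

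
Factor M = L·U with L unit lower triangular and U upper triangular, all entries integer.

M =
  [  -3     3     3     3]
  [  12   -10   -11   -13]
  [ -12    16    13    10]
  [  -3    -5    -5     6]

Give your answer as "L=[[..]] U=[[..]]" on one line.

L=[[1,0,0,0],[-4,1,0,0],[4,2,1,0],[1,-4,4,1]] U=[[-3,3,3,3],[0,2,1,-1],[0,0,-1,0],[0,0,0,-1]]

  row1 -= -4·row0 → [0,2,1,-1]
  row2 -= 4·row0 → [0,4,1,-2]
  row3 -= 1·row0 → [0,-8,-8,3]
  row2 -= 2·row1 → [0,0,-1,0]
  row3 -= -4·row1 → [0,0,-4,-1]
  row3 -= 4·row2 → [0,0,0,-1]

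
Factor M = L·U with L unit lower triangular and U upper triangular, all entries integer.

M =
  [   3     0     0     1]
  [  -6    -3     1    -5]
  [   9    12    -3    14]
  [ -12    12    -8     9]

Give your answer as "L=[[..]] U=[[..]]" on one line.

  r1 -= -2·r0 → [0,-3,1,-3]
  r2 -= 3·r0 → [0,12,-3,11]
  r3 -= -4·r0 → [0,12,-8,13]
  r2 -= -4·r1 → [0,0,1,-1]
  r3 -= -4·r1 → [0,0,-4,1]
  r3 -= -4·r2 → [0,0,0,-3]

L=[[1,0,0,0],[-2,1,0,0],[3,-4,1,0],[-4,-4,-4,1]] U=[[3,0,0,1],[0,-3,1,-3],[0,0,1,-1],[0,0,0,-3]]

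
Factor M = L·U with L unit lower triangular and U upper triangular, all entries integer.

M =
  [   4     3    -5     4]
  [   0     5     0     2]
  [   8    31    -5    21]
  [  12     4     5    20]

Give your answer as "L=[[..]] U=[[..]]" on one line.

L=[[1,0,0,0],[0,1,0,0],[2,5,1,0],[3,-1,4,1]] U=[[4,3,-5,4],[0,5,0,2],[0,0,5,3],[0,0,0,-2]]

  r1 -= 0·r0 → [0,5,0,2]
  r2 -= 2·r0 → [0,25,5,13]
  r3 -= 3·r0 → [0,-5,20,8]
  r2 -= 5·r1 → [0,0,5,3]
  r3 -= -1·r1 → [0,0,20,10]
  r3 -= 4·r2 → [0,0,0,-2]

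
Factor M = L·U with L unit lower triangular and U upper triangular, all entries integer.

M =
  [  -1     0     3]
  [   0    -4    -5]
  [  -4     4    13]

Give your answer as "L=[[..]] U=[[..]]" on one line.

L=[[1,0,0],[0,1,0],[4,-1,1]] U=[[-1,0,3],[0,-4,-5],[0,0,-4]]

  row1 -= 0·row0 → [0,-4,-5]
  row2 -= 4·row0 → [0,4,1]
  row2 -= -1·row1 → [0,0,-4]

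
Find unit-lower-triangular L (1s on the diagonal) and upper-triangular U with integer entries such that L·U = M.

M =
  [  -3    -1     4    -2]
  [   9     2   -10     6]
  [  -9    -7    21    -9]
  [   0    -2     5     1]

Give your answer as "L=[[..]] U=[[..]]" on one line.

L=[[1,0,0,0],[-3,1,0,0],[3,4,1,0],[0,2,1,1]] U=[[-3,-1,4,-2],[0,-1,2,0],[0,0,1,-3],[0,0,0,4]]

  R1 -= -3·R0 → [0,-1,2,0]
  R2 -= 3·R0 → [0,-4,9,-3]
  R3 -= 0·R0 → [0,-2,5,1]
  R2 -= 4·R1 → [0,0,1,-3]
  R3 -= 2·R1 → [0,0,1,1]
  R3 -= 1·R2 → [0,0,0,4]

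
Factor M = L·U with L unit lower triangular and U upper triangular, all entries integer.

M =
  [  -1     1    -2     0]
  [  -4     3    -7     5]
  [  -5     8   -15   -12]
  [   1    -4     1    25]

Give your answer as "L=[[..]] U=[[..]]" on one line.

L=[[1,0,0,0],[4,1,0,0],[5,-3,1,0],[-1,3,2,1]] U=[[-1,1,-2,0],[0,-1,1,5],[0,0,-2,3],[0,0,0,4]]

  R1 -= 4·R0 → [0,-1,1,5]
  R2 -= 5·R0 → [0,3,-5,-12]
  R3 -= -1·R0 → [0,-3,-1,25]
  R2 -= -3·R1 → [0,0,-2,3]
  R3 -= 3·R1 → [0,0,-4,10]
  R3 -= 2·R2 → [0,0,0,4]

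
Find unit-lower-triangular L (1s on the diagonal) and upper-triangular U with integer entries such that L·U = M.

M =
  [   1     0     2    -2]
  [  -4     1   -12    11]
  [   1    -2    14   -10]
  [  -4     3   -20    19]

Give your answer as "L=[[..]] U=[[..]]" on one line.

L=[[1,0,0,0],[-4,1,0,0],[1,-2,1,0],[-4,3,0,1]] U=[[1,0,2,-2],[0,1,-4,3],[0,0,4,-2],[0,0,0,2]]

  R1 -= -4·R0 → [0,1,-4,3]
  R2 -= 1·R0 → [0,-2,12,-8]
  R3 -= -4·R0 → [0,3,-12,11]
  R2 -= -2·R1 → [0,0,4,-2]
  R3 -= 3·R1 → [0,0,0,2]
  R3 -= 0·R2 → [0,0,0,2]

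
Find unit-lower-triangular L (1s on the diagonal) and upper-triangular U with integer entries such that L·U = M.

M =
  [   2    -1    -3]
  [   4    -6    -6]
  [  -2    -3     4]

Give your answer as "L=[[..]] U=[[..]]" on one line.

  R1 -= 2·R0 → [0,-4,0]
  R2 -= -1·R0 → [0,-4,1]
  R2 -= 1·R1 → [0,0,1]

L=[[1,0,0],[2,1,0],[-1,1,1]] U=[[2,-1,-3],[0,-4,0],[0,0,1]]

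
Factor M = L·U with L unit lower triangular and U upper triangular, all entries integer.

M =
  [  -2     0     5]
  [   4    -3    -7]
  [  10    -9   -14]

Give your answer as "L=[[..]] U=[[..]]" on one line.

  row1 -= -2·row0 → [0,-3,3]
  row2 -= -5·row0 → [0,-9,11]
  row2 -= 3·row1 → [0,0,2]

L=[[1,0,0],[-2,1,0],[-5,3,1]] U=[[-2,0,5],[0,-3,3],[0,0,2]]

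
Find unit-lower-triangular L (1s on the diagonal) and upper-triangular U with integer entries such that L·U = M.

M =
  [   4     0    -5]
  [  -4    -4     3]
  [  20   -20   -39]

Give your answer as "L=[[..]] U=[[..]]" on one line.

  r1 -= -1·r0 → [0,-4,-2]
  r2 -= 5·r0 → [0,-20,-14]
  r2 -= 5·r1 → [0,0,-4]

L=[[1,0,0],[-1,1,0],[5,5,1]] U=[[4,0,-5],[0,-4,-2],[0,0,-4]]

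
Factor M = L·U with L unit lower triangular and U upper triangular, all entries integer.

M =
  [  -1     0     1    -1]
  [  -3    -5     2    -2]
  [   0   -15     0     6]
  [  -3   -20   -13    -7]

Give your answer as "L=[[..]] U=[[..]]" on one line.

L=[[1,0,0,0],[3,1,0,0],[0,3,1,0],[3,4,-4,1]] U=[[-1,0,1,-1],[0,-5,-1,1],[0,0,3,3],[0,0,0,4]]

  r1 -= 3·r0 → [0,-5,-1,1]
  r2 -= 0·r0 → [0,-15,0,6]
  r3 -= 3·r0 → [0,-20,-16,-4]
  r2 -= 3·r1 → [0,0,3,3]
  r3 -= 4·r1 → [0,0,-12,-8]
  r3 -= -4·r2 → [0,0,0,4]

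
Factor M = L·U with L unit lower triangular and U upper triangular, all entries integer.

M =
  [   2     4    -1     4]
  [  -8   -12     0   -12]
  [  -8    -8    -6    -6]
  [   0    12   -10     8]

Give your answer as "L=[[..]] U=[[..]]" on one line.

  row1 -= -4·row0 → [0,4,-4,4]
  row2 -= -4·row0 → [0,8,-10,10]
  row3 -= 0·row0 → [0,12,-10,8]
  row2 -= 2·row1 → [0,0,-2,2]
  row3 -= 3·row1 → [0,0,2,-4]
  row3 -= -1·row2 → [0,0,0,-2]

L=[[1,0,0,0],[-4,1,0,0],[-4,2,1,0],[0,3,-1,1]] U=[[2,4,-1,4],[0,4,-4,4],[0,0,-2,2],[0,0,0,-2]]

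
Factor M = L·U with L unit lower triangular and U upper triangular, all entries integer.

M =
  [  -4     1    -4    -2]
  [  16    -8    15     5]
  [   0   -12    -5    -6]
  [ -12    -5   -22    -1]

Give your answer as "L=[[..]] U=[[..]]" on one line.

  r1 -= -4·r0 → [0,-4,-1,-3]
  r2 -= 0·r0 → [0,-12,-5,-6]
  r3 -= 3·r0 → [0,-8,-10,5]
  r2 -= 3·r1 → [0,0,-2,3]
  r3 -= 2·r1 → [0,0,-8,11]
  r3 -= 4·r2 → [0,0,0,-1]

L=[[1,0,0,0],[-4,1,0,0],[0,3,1,0],[3,2,4,1]] U=[[-4,1,-4,-2],[0,-4,-1,-3],[0,0,-2,3],[0,0,0,-1]]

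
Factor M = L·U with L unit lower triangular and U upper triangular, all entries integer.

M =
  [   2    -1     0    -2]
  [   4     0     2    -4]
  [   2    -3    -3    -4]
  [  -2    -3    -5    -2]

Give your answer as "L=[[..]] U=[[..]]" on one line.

  R1 -= 2·R0 → [0,2,2,0]
  R2 -= 1·R0 → [0,-2,-3,-2]
  R3 -= -1·R0 → [0,-4,-5,-4]
  R2 -= -1·R1 → [0,0,-1,-2]
  R3 -= -2·R1 → [0,0,-1,-4]
  R3 -= 1·R2 → [0,0,0,-2]

L=[[1,0,0,0],[2,1,0,0],[1,-1,1,0],[-1,-2,1,1]] U=[[2,-1,0,-2],[0,2,2,0],[0,0,-1,-2],[0,0,0,-2]]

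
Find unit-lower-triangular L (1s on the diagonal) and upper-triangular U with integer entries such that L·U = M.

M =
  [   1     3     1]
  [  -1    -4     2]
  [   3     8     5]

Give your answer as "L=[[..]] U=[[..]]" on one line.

L=[[1,0,0],[-1,1,0],[3,1,1]] U=[[1,3,1],[0,-1,3],[0,0,-1]]

  row1 -= -1·row0 → [0,-1,3]
  row2 -= 3·row0 → [0,-1,2]
  row2 -= 1·row1 → [0,0,-1]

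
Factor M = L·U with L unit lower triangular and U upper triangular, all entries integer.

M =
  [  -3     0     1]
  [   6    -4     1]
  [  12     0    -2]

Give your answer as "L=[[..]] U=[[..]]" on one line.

L=[[1,0,0],[-2,1,0],[-4,0,1]] U=[[-3,0,1],[0,-4,3],[0,0,2]]

  row1 -= -2·row0 → [0,-4,3]
  row2 -= -4·row0 → [0,0,2]
  row2 -= 0·row1 → [0,0,2]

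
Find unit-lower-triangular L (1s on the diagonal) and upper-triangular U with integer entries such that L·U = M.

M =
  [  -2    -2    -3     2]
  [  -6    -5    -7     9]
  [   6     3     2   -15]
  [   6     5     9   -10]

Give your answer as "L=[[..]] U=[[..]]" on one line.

L=[[1,0,0,0],[3,1,0,0],[-3,-3,1,0],[-3,-1,-2,1]] U=[[-2,-2,-3,2],[0,1,2,3],[0,0,-1,0],[0,0,0,-1]]

  R1 -= 3·R0 → [0,1,2,3]
  R2 -= -3·R0 → [0,-3,-7,-9]
  R3 -= -3·R0 → [0,-1,0,-4]
  R2 -= -3·R1 → [0,0,-1,0]
  R3 -= -1·R1 → [0,0,2,-1]
  R3 -= -2·R2 → [0,0,0,-1]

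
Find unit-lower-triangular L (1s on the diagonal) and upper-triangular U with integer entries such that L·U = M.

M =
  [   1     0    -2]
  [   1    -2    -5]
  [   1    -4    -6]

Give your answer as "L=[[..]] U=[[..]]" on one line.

  row1 -= 1·row0 → [0,-2,-3]
  row2 -= 1·row0 → [0,-4,-4]
  row2 -= 2·row1 → [0,0,2]

L=[[1,0,0],[1,1,0],[1,2,1]] U=[[1,0,-2],[0,-2,-3],[0,0,2]]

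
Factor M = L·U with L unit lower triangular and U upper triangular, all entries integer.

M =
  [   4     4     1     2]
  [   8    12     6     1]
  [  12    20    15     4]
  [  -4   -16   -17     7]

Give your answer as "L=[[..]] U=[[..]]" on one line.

  r1 -= 2·r0 → [0,4,4,-3]
  r2 -= 3·r0 → [0,8,12,-2]
  r3 -= -1·r0 → [0,-12,-16,9]
  r2 -= 2·r1 → [0,0,4,4]
  r3 -= -3·r1 → [0,0,-4,0]
  r3 -= -1·r2 → [0,0,0,4]

L=[[1,0,0,0],[2,1,0,0],[3,2,1,0],[-1,-3,-1,1]] U=[[4,4,1,2],[0,4,4,-3],[0,0,4,4],[0,0,0,4]]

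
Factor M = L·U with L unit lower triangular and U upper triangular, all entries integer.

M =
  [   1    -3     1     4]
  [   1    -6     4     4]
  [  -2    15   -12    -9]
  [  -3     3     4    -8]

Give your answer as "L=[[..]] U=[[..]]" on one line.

L=[[1,0,0,0],[1,1,0,0],[-2,-3,1,0],[-3,2,-1,1]] U=[[1,-3,1,4],[0,-3,3,0],[0,0,-1,-1],[0,0,0,3]]

  R1 -= 1·R0 → [0,-3,3,0]
  R2 -= -2·R0 → [0,9,-10,-1]
  R3 -= -3·R0 → [0,-6,7,4]
  R2 -= -3·R1 → [0,0,-1,-1]
  R3 -= 2·R1 → [0,0,1,4]
  R3 -= -1·R2 → [0,0,0,3]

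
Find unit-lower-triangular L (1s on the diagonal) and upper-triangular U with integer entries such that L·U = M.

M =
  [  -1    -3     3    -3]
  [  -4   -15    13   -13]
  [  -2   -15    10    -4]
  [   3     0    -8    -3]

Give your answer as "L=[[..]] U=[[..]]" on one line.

L=[[1,0,0,0],[4,1,0,0],[2,3,1,0],[-3,3,-2,1]] U=[[-1,-3,3,-3],[0,-3,1,-1],[0,0,1,5],[0,0,0,1]]

  row1 -= 4·row0 → [0,-3,1,-1]
  row2 -= 2·row0 → [0,-9,4,2]
  row3 -= -3·row0 → [0,-9,1,-12]
  row2 -= 3·row1 → [0,0,1,5]
  row3 -= 3·row1 → [0,0,-2,-9]
  row3 -= -2·row2 → [0,0,0,1]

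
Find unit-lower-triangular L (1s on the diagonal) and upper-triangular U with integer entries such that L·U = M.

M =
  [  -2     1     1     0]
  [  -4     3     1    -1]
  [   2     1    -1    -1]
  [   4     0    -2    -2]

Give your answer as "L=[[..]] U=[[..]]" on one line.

  row1 -= 2·row0 → [0,1,-1,-1]
  row2 -= -1·row0 → [0,2,0,-1]
  row3 -= -2·row0 → [0,2,0,-2]
  row2 -= 2·row1 → [0,0,2,1]
  row3 -= 2·row1 → [0,0,2,0]
  row3 -= 1·row2 → [0,0,0,-1]

L=[[1,0,0,0],[2,1,0,0],[-1,2,1,0],[-2,2,1,1]] U=[[-2,1,1,0],[0,1,-1,-1],[0,0,2,1],[0,0,0,-1]]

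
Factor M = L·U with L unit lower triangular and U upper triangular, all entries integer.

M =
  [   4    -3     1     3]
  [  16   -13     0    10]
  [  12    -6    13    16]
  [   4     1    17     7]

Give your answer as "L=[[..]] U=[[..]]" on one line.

L=[[1,0,0,0],[4,1,0,0],[3,-3,1,0],[1,-4,0,1]] U=[[4,-3,1,3],[0,-1,-4,-2],[0,0,-2,1],[0,0,0,-4]]

  row1 -= 4·row0 → [0,-1,-4,-2]
  row2 -= 3·row0 → [0,3,10,7]
  row3 -= 1·row0 → [0,4,16,4]
  row2 -= -3·row1 → [0,0,-2,1]
  row3 -= -4·row1 → [0,0,0,-4]
  row3 -= 0·row2 → [0,0,0,-4]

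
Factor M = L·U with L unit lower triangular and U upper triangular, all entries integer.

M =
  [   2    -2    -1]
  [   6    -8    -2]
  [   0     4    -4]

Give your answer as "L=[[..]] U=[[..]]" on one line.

L=[[1,0,0],[3,1,0],[0,-2,1]] U=[[2,-2,-1],[0,-2,1],[0,0,-2]]

  R1 -= 3·R0 → [0,-2,1]
  R2 -= 0·R0 → [0,4,-4]
  R2 -= -2·R1 → [0,0,-2]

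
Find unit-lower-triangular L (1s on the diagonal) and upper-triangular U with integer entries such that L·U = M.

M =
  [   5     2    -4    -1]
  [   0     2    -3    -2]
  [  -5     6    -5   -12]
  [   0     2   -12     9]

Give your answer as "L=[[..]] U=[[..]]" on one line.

  row1 -= 0·row0 → [0,2,-3,-2]
  row2 -= -1·row0 → [0,8,-9,-13]
  row3 -= 0·row0 → [0,2,-12,9]
  row2 -= 4·row1 → [0,0,3,-5]
  row3 -= 1·row1 → [0,0,-9,11]
  row3 -= -3·row2 → [0,0,0,-4]

L=[[1,0,0,0],[0,1,0,0],[-1,4,1,0],[0,1,-3,1]] U=[[5,2,-4,-1],[0,2,-3,-2],[0,0,3,-5],[0,0,0,-4]]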